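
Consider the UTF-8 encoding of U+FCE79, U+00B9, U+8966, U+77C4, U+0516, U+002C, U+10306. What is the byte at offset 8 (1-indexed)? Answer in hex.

0xA5

1-indexed offset 8 is 0-indexed offset 7.
U+FCE79 → 4-byte form F3 BC B9 B9 at offsets 0–3.
U+00B9 → 2-byte form C2 B9 at offsets 4–5.
U+8966 → 3-byte form E8 A5 A6 at offsets 6–8.
Offset 7 falls in char 3's range; it's byte 2 of E8 A5 A6 = 0xA5.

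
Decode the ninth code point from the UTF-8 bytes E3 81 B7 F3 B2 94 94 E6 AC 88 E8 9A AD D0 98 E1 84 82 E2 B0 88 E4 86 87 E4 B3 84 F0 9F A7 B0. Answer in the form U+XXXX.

Offset 0: leading byte 0xE3 = 11100011 → 3-byte char #1 = E3 81 B7.
Offset 3: leading byte 0xF3 = 11110011 → 4-byte char #2 = F3 B2 94 94.
Offset 7: leading byte 0xE6 = 11100110 → 3-byte char #3 = E6 AC 88.
Offset 10: leading byte 0xE8 = 11101000 → 3-byte char #4 = E8 9A AD.
Offset 13: leading byte 0xD0 = 11010000 → 2-byte char #5 = D0 98.
Offset 15: leading byte 0xE1 = 11100001 → 3-byte char #6 = E1 84 82.
Offset 18: leading byte 0xE2 = 11100010 → 3-byte char #7 = E2 B0 88.
Offset 21: leading byte 0xE4 = 11100100 → 3-byte char #8 = E4 86 87.
Offset 24: leading byte 0xE4 = 11100100 → 3-byte char #9 = E4 B3 84.
Leading byte 0xE4 = 11100100 matches 1110xxxx → 3-byte sequence.
Byte 1: 0xE4 = 11100100, payload 0100 (4 bits).
Byte 2: 0xB3 = 10110011 (10xxxxxx ✓), payload 110011.
Byte 3: 0x84 = 10000100 (10xxxxxx ✓), payload 000100.
Concatenate: 0100110011000100 = 0x4CC4 (16 bits → U+4CC4).

U+4CC4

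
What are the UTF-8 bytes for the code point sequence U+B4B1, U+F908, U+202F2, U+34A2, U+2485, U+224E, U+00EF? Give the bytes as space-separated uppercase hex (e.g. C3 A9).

EB 92 B1 EF A4 88 F0 A0 8B B2 E3 92 A2 E2 92 85 E2 89 8E C3 AF

U+B4B1: 3-byte form → EB 92 B1.
U+F908: 3-byte form → EF A4 88.
U+202F2: 4-byte form → F0 A0 8B B2.
U+34A2: 3-byte form → E3 92 A2.
U+2485: 3-byte form → E2 92 85.
U+224E: 3-byte form → E2 89 8E.
U+00EF: 2-byte form → C3 AF.
Concatenated (21 bytes): EB 92 B1 EF A4 88 F0 A0 8B B2 E3 92 A2 E2 92 85 E2 89 8E C3 AF.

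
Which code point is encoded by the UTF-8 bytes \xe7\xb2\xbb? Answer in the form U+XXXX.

U+7CBB

Leading byte 0xE7 = 11100111 matches 1110xxxx → 3-byte sequence.
Byte 1: 0xE7 = 11100111, payload 0111 (4 bits).
Byte 2: 0xB2 = 10110010 (10xxxxxx ✓), payload 110010.
Byte 3: 0xBB = 10111011 (10xxxxxx ✓), payload 111011.
Concatenate: 0111110010111011 = 0x7CBB (16 bits → U+7CBB).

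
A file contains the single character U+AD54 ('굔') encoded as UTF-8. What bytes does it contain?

U+AD54 = 0xAD54 = 44372 decimal. In range U+0800–U+FFFF → 3-byte form: 1110xxxx 10xxxxxx 10xxxxxx.
Binary (16 bits): 1010110101010100.
Split 4+6+6: 1010 | 110101 | 010100.
Byte 1: 11101010 = 0xEA.
Byte 2: 10110101 = 0xB5.
Byte 3: 10010100 = 0x94.

EA B5 94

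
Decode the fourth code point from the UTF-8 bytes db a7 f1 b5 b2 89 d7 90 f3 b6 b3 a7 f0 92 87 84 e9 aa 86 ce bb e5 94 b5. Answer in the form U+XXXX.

U+F6CE7

Offset 0: leading byte 0xDB = 11011011 → 2-byte char #1 = DB A7.
Offset 2: leading byte 0xF1 = 11110001 → 4-byte char #2 = F1 B5 B2 89.
Offset 6: leading byte 0xD7 = 11010111 → 2-byte char #3 = D7 90.
Offset 8: leading byte 0xF3 = 11110011 → 4-byte char #4 = F3 B6 B3 A7.
Leading byte 0xF3 = 11110011 matches 11110xxx → 4-byte sequence.
Byte 1: 0xF3 = 11110011, payload 011 (3 bits).
Byte 2: 0xB6 = 10110110 (10xxxxxx ✓), payload 110110.
Byte 3: 0xB3 = 10110011 (10xxxxxx ✓), payload 110011.
Byte 4: 0xA7 = 10100111 (10xxxxxx ✓), payload 100111.
Concatenate: 011110110110011100111 = 0xF6CE7 (21 bits → U+F6CE7).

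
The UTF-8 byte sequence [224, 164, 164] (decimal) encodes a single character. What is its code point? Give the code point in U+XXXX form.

Leading byte 0xE0 = 11100000 matches 1110xxxx → 3-byte sequence.
Byte 1: 0xE0 = 11100000, payload 0000 (4 bits).
Byte 2: 0xA4 = 10100100 (10xxxxxx ✓), payload 100100.
Byte 3: 0xA4 = 10100100 (10xxxxxx ✓), payload 100100.
Concatenate: 0000100100100100 = 0x924 (16 bits → U+0924).

U+0924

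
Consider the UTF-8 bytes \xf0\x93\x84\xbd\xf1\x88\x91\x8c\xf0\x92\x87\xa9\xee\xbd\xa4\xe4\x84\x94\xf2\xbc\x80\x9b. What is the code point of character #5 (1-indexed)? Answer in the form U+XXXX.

Offset 0: leading byte 0xF0 = 11110000 → 4-byte char #1 = F0 93 84 BD.
Offset 4: leading byte 0xF1 = 11110001 → 4-byte char #2 = F1 88 91 8C.
Offset 8: leading byte 0xF0 = 11110000 → 4-byte char #3 = F0 92 87 A9.
Offset 12: leading byte 0xEE = 11101110 → 3-byte char #4 = EE BD A4.
Offset 15: leading byte 0xE4 = 11100100 → 3-byte char #5 = E4 84 94.
Leading byte 0xE4 = 11100100 matches 1110xxxx → 3-byte sequence.
Byte 1: 0xE4 = 11100100, payload 0100 (4 bits).
Byte 2: 0x84 = 10000100 (10xxxxxx ✓), payload 000100.
Byte 3: 0x94 = 10010100 (10xxxxxx ✓), payload 010100.
Concatenate: 0100000100010100 = 0x4114 (16 bits → U+4114).

U+4114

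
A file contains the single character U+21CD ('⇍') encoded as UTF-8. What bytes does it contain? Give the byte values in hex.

E2 87 8D

U+21CD = 0x21CD = 8653 decimal. In range U+0800–U+FFFF → 3-byte form: 1110xxxx 10xxxxxx 10xxxxxx.
Binary (16 bits): 0010000111001101.
Split 4+6+6: 0010 | 000111 | 001101.
Byte 1: 11100010 = 0xE2.
Byte 2: 10000111 = 0x87.
Byte 3: 10001101 = 0x8D.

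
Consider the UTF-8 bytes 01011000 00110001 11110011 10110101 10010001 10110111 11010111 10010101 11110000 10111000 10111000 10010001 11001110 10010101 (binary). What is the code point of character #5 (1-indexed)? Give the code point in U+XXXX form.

U+38E11

Offset 0: leading byte 0x58 = 01011000 → 1-byte char #1 = 58.
Offset 1: leading byte 0x31 = 00110001 → 1-byte char #2 = 31.
Offset 2: leading byte 0xF3 = 11110011 → 4-byte char #3 = F3 B5 91 B7.
Offset 6: leading byte 0xD7 = 11010111 → 2-byte char #4 = D7 95.
Offset 8: leading byte 0xF0 = 11110000 → 4-byte char #5 = F0 B8 B8 91.
Leading byte 0xF0 = 11110000 matches 11110xxx → 4-byte sequence.
Byte 1: 0xF0 = 11110000, payload 000 (3 bits).
Byte 2: 0xB8 = 10111000 (10xxxxxx ✓), payload 111000.
Byte 3: 0xB8 = 10111000 (10xxxxxx ✓), payload 111000.
Byte 4: 0x91 = 10010001 (10xxxxxx ✓), payload 010001.
Concatenate: 000111000111000010001 = 0x38E11 (21 bits → U+38E11).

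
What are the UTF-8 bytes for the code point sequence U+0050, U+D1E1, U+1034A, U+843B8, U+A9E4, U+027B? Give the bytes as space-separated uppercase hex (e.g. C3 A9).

U+0050: 1-byte form → 50.
U+D1E1: 3-byte form → ED 87 A1.
U+1034A: 4-byte form → F0 90 8D 8A.
U+843B8: 4-byte form → F2 84 8E B8.
U+A9E4: 3-byte form → EA A7 A4.
U+027B: 2-byte form → C9 BB.
Concatenated (17 bytes): 50 ED 87 A1 F0 90 8D 8A F2 84 8E B8 EA A7 A4 C9 BB.

50 ED 87 A1 F0 90 8D 8A F2 84 8E B8 EA A7 A4 C9 BB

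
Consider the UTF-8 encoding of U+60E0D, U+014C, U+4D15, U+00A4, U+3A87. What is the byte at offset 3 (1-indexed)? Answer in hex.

1-indexed offset 3 is 0-indexed offset 2.
U+60E0D → 4-byte form F1 A0 B8 8D at offsets 0–3.
Offset 2 falls in char 1's range; it's byte 3 of F1 A0 B8 8D = 0xB8.

0xB8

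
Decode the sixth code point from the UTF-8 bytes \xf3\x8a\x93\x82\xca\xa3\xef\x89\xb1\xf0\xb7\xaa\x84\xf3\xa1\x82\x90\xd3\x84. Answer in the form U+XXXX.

U+04C4

Offset 0: leading byte 0xF3 = 11110011 → 4-byte char #1 = F3 8A 93 82.
Offset 4: leading byte 0xCA = 11001010 → 2-byte char #2 = CA A3.
Offset 6: leading byte 0xEF = 11101111 → 3-byte char #3 = EF 89 B1.
Offset 9: leading byte 0xF0 = 11110000 → 4-byte char #4 = F0 B7 AA 84.
Offset 13: leading byte 0xF3 = 11110011 → 4-byte char #5 = F3 A1 82 90.
Offset 17: leading byte 0xD3 = 11010011 → 2-byte char #6 = D3 84.
Leading byte 0xD3 = 11010011 matches 110xxxxx → 2-byte sequence.
Byte 1: 0xD3 = 11010011, payload 10011 (5 bits).
Byte 2: 0x84 = 10000100 (10xxxxxx ✓), payload 000100.
Concatenate: 10011000100 = 0x4C4 (11 bits → U+04C4).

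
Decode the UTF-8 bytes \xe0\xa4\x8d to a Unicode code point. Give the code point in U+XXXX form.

U+090D

Leading byte 0xE0 = 11100000 matches 1110xxxx → 3-byte sequence.
Byte 1: 0xE0 = 11100000, payload 0000 (4 bits).
Byte 2: 0xA4 = 10100100 (10xxxxxx ✓), payload 100100.
Byte 3: 0x8D = 10001101 (10xxxxxx ✓), payload 001101.
Concatenate: 0000100100001101 = 0x90D (16 bits → U+090D).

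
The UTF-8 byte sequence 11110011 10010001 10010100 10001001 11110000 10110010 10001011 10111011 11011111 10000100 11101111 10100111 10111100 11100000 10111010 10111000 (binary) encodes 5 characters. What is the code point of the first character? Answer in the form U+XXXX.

Offset 0: leading byte 0xF3 = 11110011 → 4-byte char #1 = F3 91 94 89.
Leading byte 0xF3 = 11110011 matches 11110xxx → 4-byte sequence.
Byte 1: 0xF3 = 11110011, payload 011 (3 bits).
Byte 2: 0x91 = 10010001 (10xxxxxx ✓), payload 010001.
Byte 3: 0x94 = 10010100 (10xxxxxx ✓), payload 010100.
Byte 4: 0x89 = 10001001 (10xxxxxx ✓), payload 001001.
Concatenate: 011010001010100001001 = 0xD1509 (21 bits → U+D1509).

U+D1509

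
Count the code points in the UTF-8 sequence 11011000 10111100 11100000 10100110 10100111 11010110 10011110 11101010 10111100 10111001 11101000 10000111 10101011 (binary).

5

Byte at offset 0: 0xD8 = 11011000 → 2-byte char (#1). Advance 2.
Byte at offset 2: 0xE0 = 11100000 → 3-byte char (#2). Advance 3.
Byte at offset 5: 0xD6 = 11010110 → 2-byte char (#3). Advance 2.
Byte at offset 7: 0xEA = 11101010 → 3-byte char (#4). Advance 3.
Byte at offset 10: 0xE8 = 11101000 → 3-byte char (#5). Advance 3.
Reached end at offset 13 after 5 code points.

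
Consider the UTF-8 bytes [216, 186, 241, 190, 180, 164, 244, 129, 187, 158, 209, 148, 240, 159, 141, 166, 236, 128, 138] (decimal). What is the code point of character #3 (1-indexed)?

Offset 0: leading byte 0xD8 = 11011000 → 2-byte char #1 = D8 BA.
Offset 2: leading byte 0xF1 = 11110001 → 4-byte char #2 = F1 BE B4 A4.
Offset 6: leading byte 0xF4 = 11110100 → 4-byte char #3 = F4 81 BB 9E.
Leading byte 0xF4 = 11110100 matches 11110xxx → 4-byte sequence.
Byte 1: 0xF4 = 11110100, payload 100 (3 bits).
Byte 2: 0x81 = 10000001 (10xxxxxx ✓), payload 000001.
Byte 3: 0xBB = 10111011 (10xxxxxx ✓), payload 111011.
Byte 4: 0x9E = 10011110 (10xxxxxx ✓), payload 011110.
Concatenate: 100000001111011011110 = 0x101EDE (21 bits → U+101EDE).

U+101EDE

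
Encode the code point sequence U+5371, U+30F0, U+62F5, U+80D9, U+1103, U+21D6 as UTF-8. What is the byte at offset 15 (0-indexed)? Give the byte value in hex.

U+5371 → 3-byte form E5 8D B1 at offsets 0–2.
U+30F0 → 3-byte form E3 83 B0 at offsets 3–5.
U+62F5 → 3-byte form E6 8B B5 at offsets 6–8.
U+80D9 → 3-byte form E8 83 99 at offsets 9–11.
U+1103 → 3-byte form E1 84 83 at offsets 12–14.
U+21D6 → 3-byte form E2 87 96 at offsets 15–17.
Offset 15 falls in char 6's range; it's byte 1 of E2 87 96 = 0xE2.

0xE2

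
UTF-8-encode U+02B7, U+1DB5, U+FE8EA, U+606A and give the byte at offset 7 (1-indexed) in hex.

0xBE

1-indexed offset 7 is 0-indexed offset 6.
U+02B7 → 2-byte form CA B7 at offsets 0–1.
U+1DB5 → 3-byte form E1 B6 B5 at offsets 2–4.
U+FE8EA → 4-byte form F3 BE A3 AA at offsets 5–8.
Offset 6 falls in char 3's range; it's byte 2 of F3 BE A3 AA = 0xBE.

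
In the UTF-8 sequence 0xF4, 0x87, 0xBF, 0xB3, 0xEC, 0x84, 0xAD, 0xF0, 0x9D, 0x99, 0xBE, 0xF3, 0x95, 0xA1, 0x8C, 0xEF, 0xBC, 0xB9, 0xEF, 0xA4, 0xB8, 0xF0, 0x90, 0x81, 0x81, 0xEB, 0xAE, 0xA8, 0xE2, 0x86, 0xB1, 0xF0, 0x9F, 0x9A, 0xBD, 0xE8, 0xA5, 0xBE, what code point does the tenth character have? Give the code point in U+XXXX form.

U+1F6BD

Offset 0: leading byte 0xF4 = 11110100 → 4-byte char #1 = F4 87 BF B3.
Offset 4: leading byte 0xEC = 11101100 → 3-byte char #2 = EC 84 AD.
Offset 7: leading byte 0xF0 = 11110000 → 4-byte char #3 = F0 9D 99 BE.
Offset 11: leading byte 0xF3 = 11110011 → 4-byte char #4 = F3 95 A1 8C.
Offset 15: leading byte 0xEF = 11101111 → 3-byte char #5 = EF BC B9.
Offset 18: leading byte 0xEF = 11101111 → 3-byte char #6 = EF A4 B8.
Offset 21: leading byte 0xF0 = 11110000 → 4-byte char #7 = F0 90 81 81.
Offset 25: leading byte 0xEB = 11101011 → 3-byte char #8 = EB AE A8.
Offset 28: leading byte 0xE2 = 11100010 → 3-byte char #9 = E2 86 B1.
Offset 31: leading byte 0xF0 = 11110000 → 4-byte char #10 = F0 9F 9A BD.
Leading byte 0xF0 = 11110000 matches 11110xxx → 4-byte sequence.
Byte 1: 0xF0 = 11110000, payload 000 (3 bits).
Byte 2: 0x9F = 10011111 (10xxxxxx ✓), payload 011111.
Byte 3: 0x9A = 10011010 (10xxxxxx ✓), payload 011010.
Byte 4: 0xBD = 10111101 (10xxxxxx ✓), payload 111101.
Concatenate: 000011111011010111101 = 0x1F6BD (21 bits → U+1F6BD).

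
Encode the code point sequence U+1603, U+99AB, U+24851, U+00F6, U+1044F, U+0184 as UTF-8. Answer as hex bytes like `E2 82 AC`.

E1 98 83 E9 A6 AB F0 A4 A1 91 C3 B6 F0 90 91 8F C6 84

U+1603: 3-byte form → E1 98 83.
U+99AB: 3-byte form → E9 A6 AB.
U+24851: 4-byte form → F0 A4 A1 91.
U+00F6: 2-byte form → C3 B6.
U+1044F: 4-byte form → F0 90 91 8F.
U+0184: 2-byte form → C6 84.
Concatenated (18 bytes): E1 98 83 E9 A6 AB F0 A4 A1 91 C3 B6 F0 90 91 8F C6 84.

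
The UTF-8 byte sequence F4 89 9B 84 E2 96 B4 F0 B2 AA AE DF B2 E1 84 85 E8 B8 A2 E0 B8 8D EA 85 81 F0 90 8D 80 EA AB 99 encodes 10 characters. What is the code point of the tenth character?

U+AAD9

Offset 0: leading byte 0xF4 = 11110100 → 4-byte char #1 = F4 89 9B 84.
Offset 4: leading byte 0xE2 = 11100010 → 3-byte char #2 = E2 96 B4.
Offset 7: leading byte 0xF0 = 11110000 → 4-byte char #3 = F0 B2 AA AE.
Offset 11: leading byte 0xDF = 11011111 → 2-byte char #4 = DF B2.
Offset 13: leading byte 0xE1 = 11100001 → 3-byte char #5 = E1 84 85.
Offset 16: leading byte 0xE8 = 11101000 → 3-byte char #6 = E8 B8 A2.
Offset 19: leading byte 0xE0 = 11100000 → 3-byte char #7 = E0 B8 8D.
Offset 22: leading byte 0xEA = 11101010 → 3-byte char #8 = EA 85 81.
Offset 25: leading byte 0xF0 = 11110000 → 4-byte char #9 = F0 90 8D 80.
Offset 29: leading byte 0xEA = 11101010 → 3-byte char #10 = EA AB 99.
Leading byte 0xEA = 11101010 matches 1110xxxx → 3-byte sequence.
Byte 1: 0xEA = 11101010, payload 1010 (4 bits).
Byte 2: 0xAB = 10101011 (10xxxxxx ✓), payload 101011.
Byte 3: 0x99 = 10011001 (10xxxxxx ✓), payload 011001.
Concatenate: 1010101011011001 = 0xAAD9 (16 bits → U+AAD9).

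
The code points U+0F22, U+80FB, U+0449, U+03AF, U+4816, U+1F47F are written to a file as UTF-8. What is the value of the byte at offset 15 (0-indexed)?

U+0F22 → 3-byte form E0 BC A2 at offsets 0–2.
U+80FB → 3-byte form E8 83 BB at offsets 3–5.
U+0449 → 2-byte form D1 89 at offsets 6–7.
U+03AF → 2-byte form CE AF at offsets 8–9.
U+4816 → 3-byte form E4 A0 96 at offsets 10–12.
U+1F47F → 4-byte form F0 9F 91 BF at offsets 13–16.
Offset 15 falls in char 6's range; it's byte 3 of F0 9F 91 BF = 0x91.

0x91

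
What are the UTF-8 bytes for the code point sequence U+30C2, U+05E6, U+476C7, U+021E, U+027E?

E3 83 82 D7 A6 F1 87 9B 87 C8 9E C9 BE

U+30C2: 3-byte form → E3 83 82.
U+05E6: 2-byte form → D7 A6.
U+476C7: 4-byte form → F1 87 9B 87.
U+021E: 2-byte form → C8 9E.
U+027E: 2-byte form → C9 BE.
Concatenated (13 bytes): E3 83 82 D7 A6 F1 87 9B 87 C8 9E C9 BE.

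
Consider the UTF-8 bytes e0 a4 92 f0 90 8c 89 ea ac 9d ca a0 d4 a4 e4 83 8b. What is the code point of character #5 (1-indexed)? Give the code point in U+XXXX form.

U+0524

Offset 0: leading byte 0xE0 = 11100000 → 3-byte char #1 = E0 A4 92.
Offset 3: leading byte 0xF0 = 11110000 → 4-byte char #2 = F0 90 8C 89.
Offset 7: leading byte 0xEA = 11101010 → 3-byte char #3 = EA AC 9D.
Offset 10: leading byte 0xCA = 11001010 → 2-byte char #4 = CA A0.
Offset 12: leading byte 0xD4 = 11010100 → 2-byte char #5 = D4 A4.
Leading byte 0xD4 = 11010100 matches 110xxxxx → 2-byte sequence.
Byte 1: 0xD4 = 11010100, payload 10100 (5 bits).
Byte 2: 0xA4 = 10100100 (10xxxxxx ✓), payload 100100.
Concatenate: 10100100100 = 0x524 (11 bits → U+0524).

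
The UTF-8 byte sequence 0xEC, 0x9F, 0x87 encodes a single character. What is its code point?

Leading byte 0xEC = 11101100 matches 1110xxxx → 3-byte sequence.
Byte 1: 0xEC = 11101100, payload 1100 (4 bits).
Byte 2: 0x9F = 10011111 (10xxxxxx ✓), payload 011111.
Byte 3: 0x87 = 10000111 (10xxxxxx ✓), payload 000111.
Concatenate: 1100011111000111 = 0xC7C7 (16 bits → U+C7C7).

U+C7C7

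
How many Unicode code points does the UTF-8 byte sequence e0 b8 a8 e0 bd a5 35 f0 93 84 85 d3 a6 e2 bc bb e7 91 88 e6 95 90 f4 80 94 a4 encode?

9

Byte at offset 0: 0xE0 = 11100000 → 3-byte char (#1). Advance 3.
Byte at offset 3: 0xE0 = 11100000 → 3-byte char (#2). Advance 3.
Byte at offset 6: 0x35 = 00110101 → 1-byte char (#3). Advance 1.
Byte at offset 7: 0xF0 = 11110000 → 4-byte char (#4). Advance 4.
Byte at offset 11: 0xD3 = 11010011 → 2-byte char (#5). Advance 2.
Byte at offset 13: 0xE2 = 11100010 → 3-byte char (#6). Advance 3.
Byte at offset 16: 0xE7 = 11100111 → 3-byte char (#7). Advance 3.
Byte at offset 19: 0xE6 = 11100110 → 3-byte char (#8). Advance 3.
Byte at offset 22: 0xF4 = 11110100 → 4-byte char (#9). Advance 4.
Reached end at offset 26 after 9 code points.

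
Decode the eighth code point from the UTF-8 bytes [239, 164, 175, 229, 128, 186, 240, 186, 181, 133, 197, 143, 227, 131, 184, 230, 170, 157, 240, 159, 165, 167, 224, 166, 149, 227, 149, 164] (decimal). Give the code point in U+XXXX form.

Offset 0: leading byte 0xEF = 11101111 → 3-byte char #1 = EF A4 AF.
Offset 3: leading byte 0xE5 = 11100101 → 3-byte char #2 = E5 80 BA.
Offset 6: leading byte 0xF0 = 11110000 → 4-byte char #3 = F0 BA B5 85.
Offset 10: leading byte 0xC5 = 11000101 → 2-byte char #4 = C5 8F.
Offset 12: leading byte 0xE3 = 11100011 → 3-byte char #5 = E3 83 B8.
Offset 15: leading byte 0xE6 = 11100110 → 3-byte char #6 = E6 AA 9D.
Offset 18: leading byte 0xF0 = 11110000 → 4-byte char #7 = F0 9F A5 A7.
Offset 22: leading byte 0xE0 = 11100000 → 3-byte char #8 = E0 A6 95.
Leading byte 0xE0 = 11100000 matches 1110xxxx → 3-byte sequence.
Byte 1: 0xE0 = 11100000, payload 0000 (4 bits).
Byte 2: 0xA6 = 10100110 (10xxxxxx ✓), payload 100110.
Byte 3: 0x95 = 10010101 (10xxxxxx ✓), payload 010101.
Concatenate: 0000100110010101 = 0x995 (16 bits → U+0995).

U+0995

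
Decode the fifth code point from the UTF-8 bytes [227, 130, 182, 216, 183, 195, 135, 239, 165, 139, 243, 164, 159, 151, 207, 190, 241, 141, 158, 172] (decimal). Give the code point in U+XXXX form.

Offset 0: leading byte 0xE3 = 11100011 → 3-byte char #1 = E3 82 B6.
Offset 3: leading byte 0xD8 = 11011000 → 2-byte char #2 = D8 B7.
Offset 5: leading byte 0xC3 = 11000011 → 2-byte char #3 = C3 87.
Offset 7: leading byte 0xEF = 11101111 → 3-byte char #4 = EF A5 8B.
Offset 10: leading byte 0xF3 = 11110011 → 4-byte char #5 = F3 A4 9F 97.
Leading byte 0xF3 = 11110011 matches 11110xxx → 4-byte sequence.
Byte 1: 0xF3 = 11110011, payload 011 (3 bits).
Byte 2: 0xA4 = 10100100 (10xxxxxx ✓), payload 100100.
Byte 3: 0x9F = 10011111 (10xxxxxx ✓), payload 011111.
Byte 4: 0x97 = 10010111 (10xxxxxx ✓), payload 010111.
Concatenate: 011100100011111010111 = 0xE47D7 (21 bits → U+E47D7).

U+E47D7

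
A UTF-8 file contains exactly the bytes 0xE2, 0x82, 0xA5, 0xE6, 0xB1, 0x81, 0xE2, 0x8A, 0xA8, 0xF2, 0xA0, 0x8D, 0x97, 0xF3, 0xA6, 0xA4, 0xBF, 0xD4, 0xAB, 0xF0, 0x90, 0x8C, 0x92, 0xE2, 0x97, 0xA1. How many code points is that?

Byte at offset 0: 0xE2 = 11100010 → 3-byte char (#1). Advance 3.
Byte at offset 3: 0xE6 = 11100110 → 3-byte char (#2). Advance 3.
Byte at offset 6: 0xE2 = 11100010 → 3-byte char (#3). Advance 3.
Byte at offset 9: 0xF2 = 11110010 → 4-byte char (#4). Advance 4.
Byte at offset 13: 0xF3 = 11110011 → 4-byte char (#5). Advance 4.
Byte at offset 17: 0xD4 = 11010100 → 2-byte char (#6). Advance 2.
Byte at offset 19: 0xF0 = 11110000 → 4-byte char (#7). Advance 4.
Byte at offset 23: 0xE2 = 11100010 → 3-byte char (#8). Advance 3.
Reached end at offset 26 after 8 code points.

8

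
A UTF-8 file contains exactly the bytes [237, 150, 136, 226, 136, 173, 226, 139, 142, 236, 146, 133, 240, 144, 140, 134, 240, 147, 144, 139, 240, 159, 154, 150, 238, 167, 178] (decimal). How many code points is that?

8

Byte at offset 0: 0xED = 11101101 → 3-byte char (#1). Advance 3.
Byte at offset 3: 0xE2 = 11100010 → 3-byte char (#2). Advance 3.
Byte at offset 6: 0xE2 = 11100010 → 3-byte char (#3). Advance 3.
Byte at offset 9: 0xEC = 11101100 → 3-byte char (#4). Advance 3.
Byte at offset 12: 0xF0 = 11110000 → 4-byte char (#5). Advance 4.
Byte at offset 16: 0xF0 = 11110000 → 4-byte char (#6). Advance 4.
Byte at offset 20: 0xF0 = 11110000 → 4-byte char (#7). Advance 4.
Byte at offset 24: 0xEE = 11101110 → 3-byte char (#8). Advance 3.
Reached end at offset 27 after 8 code points.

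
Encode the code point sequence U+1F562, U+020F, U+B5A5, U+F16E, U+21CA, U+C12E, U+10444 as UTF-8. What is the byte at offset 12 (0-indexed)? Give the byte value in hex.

0xE2

U+1F562 → 4-byte form F0 9F 95 A2 at offsets 0–3.
U+020F → 2-byte form C8 8F at offsets 4–5.
U+B5A5 → 3-byte form EB 96 A5 at offsets 6–8.
U+F16E → 3-byte form EF 85 AE at offsets 9–11.
U+21CA → 3-byte form E2 87 8A at offsets 12–14.
Offset 12 falls in char 5's range; it's byte 1 of E2 87 8A = 0xE2.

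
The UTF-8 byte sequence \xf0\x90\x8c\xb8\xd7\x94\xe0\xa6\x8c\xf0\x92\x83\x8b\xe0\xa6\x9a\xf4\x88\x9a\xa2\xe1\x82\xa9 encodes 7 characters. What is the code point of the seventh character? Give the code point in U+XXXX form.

U+10A9

Offset 0: leading byte 0xF0 = 11110000 → 4-byte char #1 = F0 90 8C B8.
Offset 4: leading byte 0xD7 = 11010111 → 2-byte char #2 = D7 94.
Offset 6: leading byte 0xE0 = 11100000 → 3-byte char #3 = E0 A6 8C.
Offset 9: leading byte 0xF0 = 11110000 → 4-byte char #4 = F0 92 83 8B.
Offset 13: leading byte 0xE0 = 11100000 → 3-byte char #5 = E0 A6 9A.
Offset 16: leading byte 0xF4 = 11110100 → 4-byte char #6 = F4 88 9A A2.
Offset 20: leading byte 0xE1 = 11100001 → 3-byte char #7 = E1 82 A9.
Leading byte 0xE1 = 11100001 matches 1110xxxx → 3-byte sequence.
Byte 1: 0xE1 = 11100001, payload 0001 (4 bits).
Byte 2: 0x82 = 10000010 (10xxxxxx ✓), payload 000010.
Byte 3: 0xA9 = 10101001 (10xxxxxx ✓), payload 101001.
Concatenate: 0001000010101001 = 0x10A9 (16 bits → U+10A9).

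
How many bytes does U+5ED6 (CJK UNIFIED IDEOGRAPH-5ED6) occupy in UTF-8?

3

U+5ED6 = 0x5ED6. UTF-8 uses 1 byte below 0x80, 2 below 0x800, 3 below 0x10000, 4 up to 0x10FFFF. 0x5ED6 is in U+0800–U+FFFF → 3 bytes.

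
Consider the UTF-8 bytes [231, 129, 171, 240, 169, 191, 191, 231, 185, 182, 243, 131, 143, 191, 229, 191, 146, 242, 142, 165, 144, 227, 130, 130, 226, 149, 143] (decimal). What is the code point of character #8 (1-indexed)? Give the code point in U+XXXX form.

U+254F

Offset 0: leading byte 0xE7 = 11100111 → 3-byte char #1 = E7 81 AB.
Offset 3: leading byte 0xF0 = 11110000 → 4-byte char #2 = F0 A9 BF BF.
Offset 7: leading byte 0xE7 = 11100111 → 3-byte char #3 = E7 B9 B6.
Offset 10: leading byte 0xF3 = 11110011 → 4-byte char #4 = F3 83 8F BF.
Offset 14: leading byte 0xE5 = 11100101 → 3-byte char #5 = E5 BF 92.
Offset 17: leading byte 0xF2 = 11110010 → 4-byte char #6 = F2 8E A5 90.
Offset 21: leading byte 0xE3 = 11100011 → 3-byte char #7 = E3 82 82.
Offset 24: leading byte 0xE2 = 11100010 → 3-byte char #8 = E2 95 8F.
Leading byte 0xE2 = 11100010 matches 1110xxxx → 3-byte sequence.
Byte 1: 0xE2 = 11100010, payload 0010 (4 bits).
Byte 2: 0x95 = 10010101 (10xxxxxx ✓), payload 010101.
Byte 3: 0x8F = 10001111 (10xxxxxx ✓), payload 001111.
Concatenate: 0010010101001111 = 0x254F (16 bits → U+254F).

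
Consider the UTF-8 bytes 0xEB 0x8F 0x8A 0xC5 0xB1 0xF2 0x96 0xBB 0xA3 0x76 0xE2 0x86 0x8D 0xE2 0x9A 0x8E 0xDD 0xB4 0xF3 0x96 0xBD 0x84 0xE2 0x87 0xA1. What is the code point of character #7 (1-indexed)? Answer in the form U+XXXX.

Offset 0: leading byte 0xEB = 11101011 → 3-byte char #1 = EB 8F 8A.
Offset 3: leading byte 0xC5 = 11000101 → 2-byte char #2 = C5 B1.
Offset 5: leading byte 0xF2 = 11110010 → 4-byte char #3 = F2 96 BB A3.
Offset 9: leading byte 0x76 = 01110110 → 1-byte char #4 = 76.
Offset 10: leading byte 0xE2 = 11100010 → 3-byte char #5 = E2 86 8D.
Offset 13: leading byte 0xE2 = 11100010 → 3-byte char #6 = E2 9A 8E.
Offset 16: leading byte 0xDD = 11011101 → 2-byte char #7 = DD B4.
Leading byte 0xDD = 11011101 matches 110xxxxx → 2-byte sequence.
Byte 1: 0xDD = 11011101, payload 11101 (5 bits).
Byte 2: 0xB4 = 10110100 (10xxxxxx ✓), payload 110100.
Concatenate: 11101110100 = 0x774 (11 bits → U+0774).

U+0774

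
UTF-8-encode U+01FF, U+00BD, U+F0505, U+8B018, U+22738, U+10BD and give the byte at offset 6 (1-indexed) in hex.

1-indexed offset 6 is 0-indexed offset 5.
U+01FF → 2-byte form C7 BF at offsets 0–1.
U+00BD → 2-byte form C2 BD at offsets 2–3.
U+F0505 → 4-byte form F3 B0 94 85 at offsets 4–7.
Offset 5 falls in char 3's range; it's byte 2 of F3 B0 94 85 = 0xB0.

0xB0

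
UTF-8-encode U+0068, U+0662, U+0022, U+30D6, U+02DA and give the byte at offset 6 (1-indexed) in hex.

1-indexed offset 6 is 0-indexed offset 5.
U+0068 → 1-byte form 68 at offsets 0–0.
U+0662 → 2-byte form D9 A2 at offsets 1–2.
U+0022 → 1-byte form 22 at offsets 3–3.
U+30D6 → 3-byte form E3 83 96 at offsets 4–6.
Offset 5 falls in char 4's range; it's byte 2 of E3 83 96 = 0x83.

0x83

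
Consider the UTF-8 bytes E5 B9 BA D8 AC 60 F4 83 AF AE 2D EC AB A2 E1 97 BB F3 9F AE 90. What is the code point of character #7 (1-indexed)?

Offset 0: leading byte 0xE5 = 11100101 → 3-byte char #1 = E5 B9 BA.
Offset 3: leading byte 0xD8 = 11011000 → 2-byte char #2 = D8 AC.
Offset 5: leading byte 0x60 = 01100000 → 1-byte char #3 = 60.
Offset 6: leading byte 0xF4 = 11110100 → 4-byte char #4 = F4 83 AF AE.
Offset 10: leading byte 0x2D = 00101101 → 1-byte char #5 = 2D.
Offset 11: leading byte 0xEC = 11101100 → 3-byte char #6 = EC AB A2.
Offset 14: leading byte 0xE1 = 11100001 → 3-byte char #7 = E1 97 BB.
Leading byte 0xE1 = 11100001 matches 1110xxxx → 3-byte sequence.
Byte 1: 0xE1 = 11100001, payload 0001 (4 bits).
Byte 2: 0x97 = 10010111 (10xxxxxx ✓), payload 010111.
Byte 3: 0xBB = 10111011 (10xxxxxx ✓), payload 111011.
Concatenate: 0001010111111011 = 0x15FB (16 bits → U+15FB).

U+15FB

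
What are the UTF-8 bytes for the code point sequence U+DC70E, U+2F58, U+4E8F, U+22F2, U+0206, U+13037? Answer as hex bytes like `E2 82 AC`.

U+DC70E: 4-byte form → F3 9C 9C 8E.
U+2F58: 3-byte form → E2 BD 98.
U+4E8F: 3-byte form → E4 BA 8F.
U+22F2: 3-byte form → E2 8B B2.
U+0206: 2-byte form → C8 86.
U+13037: 4-byte form → F0 93 80 B7.
Concatenated (19 bytes): F3 9C 9C 8E E2 BD 98 E4 BA 8F E2 8B B2 C8 86 F0 93 80 B7.

F3 9C 9C 8E E2 BD 98 E4 BA 8F E2 8B B2 C8 86 F0 93 80 B7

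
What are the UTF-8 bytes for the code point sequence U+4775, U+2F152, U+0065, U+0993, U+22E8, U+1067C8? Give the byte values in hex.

E4 9D B5 F0 AF 85 92 65 E0 A6 93 E2 8B A8 F4 86 9F 88

U+4775: 3-byte form → E4 9D B5.
U+2F152: 4-byte form → F0 AF 85 92.
U+0065: 1-byte form → 65.
U+0993: 3-byte form → E0 A6 93.
U+22E8: 3-byte form → E2 8B A8.
U+1067C8: 4-byte form → F4 86 9F 88.
Concatenated (18 bytes): E4 9D B5 F0 AF 85 92 65 E0 A6 93 E2 8B A8 F4 86 9F 88.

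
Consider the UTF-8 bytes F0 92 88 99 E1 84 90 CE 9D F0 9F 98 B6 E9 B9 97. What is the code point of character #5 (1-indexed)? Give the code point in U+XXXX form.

U+9E57

Offset 0: leading byte 0xF0 = 11110000 → 4-byte char #1 = F0 92 88 99.
Offset 4: leading byte 0xE1 = 11100001 → 3-byte char #2 = E1 84 90.
Offset 7: leading byte 0xCE = 11001110 → 2-byte char #3 = CE 9D.
Offset 9: leading byte 0xF0 = 11110000 → 4-byte char #4 = F0 9F 98 B6.
Offset 13: leading byte 0xE9 = 11101001 → 3-byte char #5 = E9 B9 97.
Leading byte 0xE9 = 11101001 matches 1110xxxx → 3-byte sequence.
Byte 1: 0xE9 = 11101001, payload 1001 (4 bits).
Byte 2: 0xB9 = 10111001 (10xxxxxx ✓), payload 111001.
Byte 3: 0x97 = 10010111 (10xxxxxx ✓), payload 010111.
Concatenate: 1001111001010111 = 0x9E57 (16 bits → U+9E57).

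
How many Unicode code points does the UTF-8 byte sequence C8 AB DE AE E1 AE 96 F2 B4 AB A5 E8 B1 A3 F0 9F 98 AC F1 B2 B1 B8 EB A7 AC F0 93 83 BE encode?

9

Byte at offset 0: 0xC8 = 11001000 → 2-byte char (#1). Advance 2.
Byte at offset 2: 0xDE = 11011110 → 2-byte char (#2). Advance 2.
Byte at offset 4: 0xE1 = 11100001 → 3-byte char (#3). Advance 3.
Byte at offset 7: 0xF2 = 11110010 → 4-byte char (#4). Advance 4.
Byte at offset 11: 0xE8 = 11101000 → 3-byte char (#5). Advance 3.
Byte at offset 14: 0xF0 = 11110000 → 4-byte char (#6). Advance 4.
Byte at offset 18: 0xF1 = 11110001 → 4-byte char (#7). Advance 4.
Byte at offset 22: 0xEB = 11101011 → 3-byte char (#8). Advance 3.
Byte at offset 25: 0xF0 = 11110000 → 4-byte char (#9). Advance 4.
Reached end at offset 29 after 9 code points.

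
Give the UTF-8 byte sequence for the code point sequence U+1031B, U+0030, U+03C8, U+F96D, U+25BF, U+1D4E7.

U+1031B: 4-byte form → F0 90 8C 9B.
U+0030: 1-byte form → 30.
U+03C8: 2-byte form → CF 88.
U+F96D: 3-byte form → EF A5 AD.
U+25BF: 3-byte form → E2 96 BF.
U+1D4E7: 4-byte form → F0 9D 93 A7.
Concatenated (17 bytes): F0 90 8C 9B 30 CF 88 EF A5 AD E2 96 BF F0 9D 93 A7.

F0 90 8C 9B 30 CF 88 EF A5 AD E2 96 BF F0 9D 93 A7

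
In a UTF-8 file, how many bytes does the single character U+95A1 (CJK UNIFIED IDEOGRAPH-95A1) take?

3

U+95A1 = 0x95A1. UTF-8 uses 1 byte below 0x80, 2 below 0x800, 3 below 0x10000, 4 up to 0x10FFFF. 0x95A1 is in U+0800–U+FFFF → 3 bytes.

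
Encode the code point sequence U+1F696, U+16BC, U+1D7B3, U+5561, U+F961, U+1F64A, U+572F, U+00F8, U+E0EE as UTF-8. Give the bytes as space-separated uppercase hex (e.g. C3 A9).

F0 9F 9A 96 E1 9A BC F0 9D 9E B3 E5 95 A1 EF A5 A1 F0 9F 99 8A E5 9C AF C3 B8 EE 83 AE

U+1F696: 4-byte form → F0 9F 9A 96.
U+16BC: 3-byte form → E1 9A BC.
U+1D7B3: 4-byte form → F0 9D 9E B3.
U+5561: 3-byte form → E5 95 A1.
U+F961: 3-byte form → EF A5 A1.
U+1F64A: 4-byte form → F0 9F 99 8A.
U+572F: 3-byte form → E5 9C AF.
U+00F8: 2-byte form → C3 B8.
U+E0EE: 3-byte form → EE 83 AE.
Concatenated (29 bytes): F0 9F 9A 96 E1 9A BC F0 9D 9E B3 E5 95 A1 EF A5 A1 F0 9F 99 8A E5 9C AF C3 B8 EE 83 AE.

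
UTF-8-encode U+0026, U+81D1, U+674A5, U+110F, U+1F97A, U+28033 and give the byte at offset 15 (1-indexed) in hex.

0xBA

1-indexed offset 15 is 0-indexed offset 14.
U+0026 → 1-byte form 26 at offsets 0–0.
U+81D1 → 3-byte form E8 87 91 at offsets 1–3.
U+674A5 → 4-byte form F1 A7 92 A5 at offsets 4–7.
U+110F → 3-byte form E1 84 8F at offsets 8–10.
U+1F97A → 4-byte form F0 9F A5 BA at offsets 11–14.
Offset 14 falls in char 5's range; it's byte 4 of F0 9F A5 BA = 0xBA.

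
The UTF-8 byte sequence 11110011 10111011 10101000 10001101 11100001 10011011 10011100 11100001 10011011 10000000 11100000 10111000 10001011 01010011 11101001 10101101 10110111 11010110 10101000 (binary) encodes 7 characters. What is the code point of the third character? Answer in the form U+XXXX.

U+16C0

Offset 0: leading byte 0xF3 = 11110011 → 4-byte char #1 = F3 BB A8 8D.
Offset 4: leading byte 0xE1 = 11100001 → 3-byte char #2 = E1 9B 9C.
Offset 7: leading byte 0xE1 = 11100001 → 3-byte char #3 = E1 9B 80.
Leading byte 0xE1 = 11100001 matches 1110xxxx → 3-byte sequence.
Byte 1: 0xE1 = 11100001, payload 0001 (4 bits).
Byte 2: 0x9B = 10011011 (10xxxxxx ✓), payload 011011.
Byte 3: 0x80 = 10000000 (10xxxxxx ✓), payload 000000.
Concatenate: 0001011011000000 = 0x16C0 (16 bits → U+16C0).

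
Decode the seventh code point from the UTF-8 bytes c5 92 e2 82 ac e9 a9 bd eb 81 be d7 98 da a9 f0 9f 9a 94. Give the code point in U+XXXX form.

U+1F694

Offset 0: leading byte 0xC5 = 11000101 → 2-byte char #1 = C5 92.
Offset 2: leading byte 0xE2 = 11100010 → 3-byte char #2 = E2 82 AC.
Offset 5: leading byte 0xE9 = 11101001 → 3-byte char #3 = E9 A9 BD.
Offset 8: leading byte 0xEB = 11101011 → 3-byte char #4 = EB 81 BE.
Offset 11: leading byte 0xD7 = 11010111 → 2-byte char #5 = D7 98.
Offset 13: leading byte 0xDA = 11011010 → 2-byte char #6 = DA A9.
Offset 15: leading byte 0xF0 = 11110000 → 4-byte char #7 = F0 9F 9A 94.
Leading byte 0xF0 = 11110000 matches 11110xxx → 4-byte sequence.
Byte 1: 0xF0 = 11110000, payload 000 (3 bits).
Byte 2: 0x9F = 10011111 (10xxxxxx ✓), payload 011111.
Byte 3: 0x9A = 10011010 (10xxxxxx ✓), payload 011010.
Byte 4: 0x94 = 10010100 (10xxxxxx ✓), payload 010100.
Concatenate: 000011111011010010100 = 0x1F694 (21 bits → U+1F694).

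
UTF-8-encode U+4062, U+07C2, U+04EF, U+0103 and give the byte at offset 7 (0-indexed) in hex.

0xC4

U+4062 → 3-byte form E4 81 A2 at offsets 0–2.
U+07C2 → 2-byte form DF 82 at offsets 3–4.
U+04EF → 2-byte form D3 AF at offsets 5–6.
U+0103 → 2-byte form C4 83 at offsets 7–8.
Offset 7 falls in char 4's range; it's byte 1 of C4 83 = 0xC4.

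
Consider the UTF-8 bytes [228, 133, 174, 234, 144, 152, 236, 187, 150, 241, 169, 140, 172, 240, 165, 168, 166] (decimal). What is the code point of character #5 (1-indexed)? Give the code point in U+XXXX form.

U+25A26

Offset 0: leading byte 0xE4 = 11100100 → 3-byte char #1 = E4 85 AE.
Offset 3: leading byte 0xEA = 11101010 → 3-byte char #2 = EA 90 98.
Offset 6: leading byte 0xEC = 11101100 → 3-byte char #3 = EC BB 96.
Offset 9: leading byte 0xF1 = 11110001 → 4-byte char #4 = F1 A9 8C AC.
Offset 13: leading byte 0xF0 = 11110000 → 4-byte char #5 = F0 A5 A8 A6.
Leading byte 0xF0 = 11110000 matches 11110xxx → 4-byte sequence.
Byte 1: 0xF0 = 11110000, payload 000 (3 bits).
Byte 2: 0xA5 = 10100101 (10xxxxxx ✓), payload 100101.
Byte 3: 0xA8 = 10101000 (10xxxxxx ✓), payload 101000.
Byte 4: 0xA6 = 10100110 (10xxxxxx ✓), payload 100110.
Concatenate: 000100101101000100110 = 0x25A26 (21 bits → U+25A26).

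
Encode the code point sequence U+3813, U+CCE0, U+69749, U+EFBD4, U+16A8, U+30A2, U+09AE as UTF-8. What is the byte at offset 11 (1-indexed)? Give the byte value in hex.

1-indexed offset 11 is 0-indexed offset 10.
U+3813 → 3-byte form E3 A0 93 at offsets 0–2.
U+CCE0 → 3-byte form EC B3 A0 at offsets 3–5.
U+69749 → 4-byte form F1 A9 9D 89 at offsets 6–9.
U+EFBD4 → 4-byte form F3 AF AF 94 at offsets 10–13.
Offset 10 falls in char 4's range; it's byte 1 of F3 AF AF 94 = 0xF3.

0xF3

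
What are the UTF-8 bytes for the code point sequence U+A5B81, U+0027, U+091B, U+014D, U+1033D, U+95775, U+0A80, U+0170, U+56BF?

U+A5B81: 4-byte form → F2 A5 AE 81.
U+0027: 1-byte form → 27.
U+091B: 3-byte form → E0 A4 9B.
U+014D: 2-byte form → C5 8D.
U+1033D: 4-byte form → F0 90 8C BD.
U+95775: 4-byte form → F2 95 9D B5.
U+0A80: 3-byte form → E0 AA 80.
U+0170: 2-byte form → C5 B0.
U+56BF: 3-byte form → E5 9A BF.
Concatenated (26 bytes): F2 A5 AE 81 27 E0 A4 9B C5 8D F0 90 8C BD F2 95 9D B5 E0 AA 80 C5 B0 E5 9A BF.

F2 A5 AE 81 27 E0 A4 9B C5 8D F0 90 8C BD F2 95 9D B5 E0 AA 80 C5 B0 E5 9A BF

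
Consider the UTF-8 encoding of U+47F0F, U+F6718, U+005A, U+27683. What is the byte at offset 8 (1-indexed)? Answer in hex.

1-indexed offset 8 is 0-indexed offset 7.
U+47F0F → 4-byte form F1 87 BC 8F at offsets 0–3.
U+F6718 → 4-byte form F3 B6 9C 98 at offsets 4–7.
Offset 7 falls in char 2's range; it's byte 4 of F3 B6 9C 98 = 0x98.

0x98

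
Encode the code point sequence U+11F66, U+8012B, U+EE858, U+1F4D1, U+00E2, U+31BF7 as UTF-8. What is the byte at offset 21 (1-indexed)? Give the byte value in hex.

0xAF

1-indexed offset 21 is 0-indexed offset 20.
U+11F66 → 4-byte form F0 91 BD A6 at offsets 0–3.
U+8012B → 4-byte form F2 80 84 AB at offsets 4–7.
U+EE858 → 4-byte form F3 AE A1 98 at offsets 8–11.
U+1F4D1 → 4-byte form F0 9F 93 91 at offsets 12–15.
U+00E2 → 2-byte form C3 A2 at offsets 16–17.
U+31BF7 → 4-byte form F0 B1 AF B7 at offsets 18–21.
Offset 20 falls in char 6's range; it's byte 3 of F0 B1 AF B7 = 0xAF.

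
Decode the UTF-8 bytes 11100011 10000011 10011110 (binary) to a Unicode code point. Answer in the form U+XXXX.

Leading byte 0xE3 = 11100011 matches 1110xxxx → 3-byte sequence.
Byte 1: 0xE3 = 11100011, payload 0011 (4 bits).
Byte 2: 0x83 = 10000011 (10xxxxxx ✓), payload 000011.
Byte 3: 0x9E = 10011110 (10xxxxxx ✓), payload 011110.
Concatenate: 0011000011011110 = 0x30DE (16 bits → U+30DE).

U+30DE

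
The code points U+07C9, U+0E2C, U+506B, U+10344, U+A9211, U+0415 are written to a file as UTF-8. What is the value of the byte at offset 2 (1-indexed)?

0x89

1-indexed offset 2 is 0-indexed offset 1.
U+07C9 → 2-byte form DF 89 at offsets 0–1.
Offset 1 falls in char 1's range; it's byte 2 of DF 89 = 0x89.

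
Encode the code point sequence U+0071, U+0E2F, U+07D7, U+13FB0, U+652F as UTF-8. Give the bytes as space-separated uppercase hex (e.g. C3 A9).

U+0071: 1-byte form → 71.
U+0E2F: 3-byte form → E0 B8 AF.
U+07D7: 2-byte form → DF 97.
U+13FB0: 4-byte form → F0 93 BE B0.
U+652F: 3-byte form → E6 94 AF.
Concatenated (13 bytes): 71 E0 B8 AF DF 97 F0 93 BE B0 E6 94 AF.

71 E0 B8 AF DF 97 F0 93 BE B0 E6 94 AF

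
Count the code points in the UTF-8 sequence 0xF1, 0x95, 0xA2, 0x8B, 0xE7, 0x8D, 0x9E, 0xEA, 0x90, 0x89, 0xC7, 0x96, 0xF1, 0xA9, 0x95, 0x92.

Byte at offset 0: 0xF1 = 11110001 → 4-byte char (#1). Advance 4.
Byte at offset 4: 0xE7 = 11100111 → 3-byte char (#2). Advance 3.
Byte at offset 7: 0xEA = 11101010 → 3-byte char (#3). Advance 3.
Byte at offset 10: 0xC7 = 11000111 → 2-byte char (#4). Advance 2.
Byte at offset 12: 0xF1 = 11110001 → 4-byte char (#5). Advance 4.
Reached end at offset 16 after 5 code points.

5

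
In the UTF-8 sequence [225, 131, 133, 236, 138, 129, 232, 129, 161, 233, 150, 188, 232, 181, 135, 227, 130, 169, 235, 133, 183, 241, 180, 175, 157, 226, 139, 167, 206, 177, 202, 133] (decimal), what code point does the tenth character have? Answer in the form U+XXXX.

Offset 0: leading byte 0xE1 = 11100001 → 3-byte char #1 = E1 83 85.
Offset 3: leading byte 0xEC = 11101100 → 3-byte char #2 = EC 8A 81.
Offset 6: leading byte 0xE8 = 11101000 → 3-byte char #3 = E8 81 A1.
Offset 9: leading byte 0xE9 = 11101001 → 3-byte char #4 = E9 96 BC.
Offset 12: leading byte 0xE8 = 11101000 → 3-byte char #5 = E8 B5 87.
Offset 15: leading byte 0xE3 = 11100011 → 3-byte char #6 = E3 82 A9.
Offset 18: leading byte 0xEB = 11101011 → 3-byte char #7 = EB 85 B7.
Offset 21: leading byte 0xF1 = 11110001 → 4-byte char #8 = F1 B4 AF 9D.
Offset 25: leading byte 0xE2 = 11100010 → 3-byte char #9 = E2 8B A7.
Offset 28: leading byte 0xCE = 11001110 → 2-byte char #10 = CE B1.
Leading byte 0xCE = 11001110 matches 110xxxxx → 2-byte sequence.
Byte 1: 0xCE = 11001110, payload 01110 (5 bits).
Byte 2: 0xB1 = 10110001 (10xxxxxx ✓), payload 110001.
Concatenate: 01110110001 = 0x3B1 (11 bits → U+03B1).

U+03B1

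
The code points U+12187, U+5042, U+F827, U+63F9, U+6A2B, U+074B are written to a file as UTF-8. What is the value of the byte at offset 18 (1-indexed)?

0x8B

1-indexed offset 18 is 0-indexed offset 17.
U+12187 → 4-byte form F0 92 86 87 at offsets 0–3.
U+5042 → 3-byte form E5 81 82 at offsets 4–6.
U+F827 → 3-byte form EF A0 A7 at offsets 7–9.
U+63F9 → 3-byte form E6 8F B9 at offsets 10–12.
U+6A2B → 3-byte form E6 A8 AB at offsets 13–15.
U+074B → 2-byte form DD 8B at offsets 16–17.
Offset 17 falls in char 6's range; it's byte 2 of DD 8B = 0x8B.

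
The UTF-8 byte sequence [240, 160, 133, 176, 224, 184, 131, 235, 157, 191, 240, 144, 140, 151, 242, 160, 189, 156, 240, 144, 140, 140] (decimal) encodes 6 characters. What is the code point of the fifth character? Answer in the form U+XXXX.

U+A0F5C

Offset 0: leading byte 0xF0 = 11110000 → 4-byte char #1 = F0 A0 85 B0.
Offset 4: leading byte 0xE0 = 11100000 → 3-byte char #2 = E0 B8 83.
Offset 7: leading byte 0xEB = 11101011 → 3-byte char #3 = EB 9D BF.
Offset 10: leading byte 0xF0 = 11110000 → 4-byte char #4 = F0 90 8C 97.
Offset 14: leading byte 0xF2 = 11110010 → 4-byte char #5 = F2 A0 BD 9C.
Leading byte 0xF2 = 11110010 matches 11110xxx → 4-byte sequence.
Byte 1: 0xF2 = 11110010, payload 010 (3 bits).
Byte 2: 0xA0 = 10100000 (10xxxxxx ✓), payload 100000.
Byte 3: 0xBD = 10111101 (10xxxxxx ✓), payload 111101.
Byte 4: 0x9C = 10011100 (10xxxxxx ✓), payload 011100.
Concatenate: 010100000111101011100 = 0xA0F5C (21 bits → U+A0F5C).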